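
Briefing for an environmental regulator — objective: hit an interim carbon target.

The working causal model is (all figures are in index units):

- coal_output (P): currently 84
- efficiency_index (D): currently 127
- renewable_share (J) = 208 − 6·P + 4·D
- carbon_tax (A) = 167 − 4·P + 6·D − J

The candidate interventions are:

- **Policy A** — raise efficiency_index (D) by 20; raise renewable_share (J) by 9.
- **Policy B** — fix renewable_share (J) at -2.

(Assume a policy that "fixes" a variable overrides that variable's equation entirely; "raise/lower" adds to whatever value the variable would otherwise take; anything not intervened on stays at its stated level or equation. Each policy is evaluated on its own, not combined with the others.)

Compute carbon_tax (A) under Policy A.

Policy A (D + 20, J + 9):
  P = 84
  D = 127 + 20 = 147
  J = 208 − 6·84 + 4·147 (+9 from intervention) = 301
  A = 167 − 4·84 + 6·147 − 301 = 412

412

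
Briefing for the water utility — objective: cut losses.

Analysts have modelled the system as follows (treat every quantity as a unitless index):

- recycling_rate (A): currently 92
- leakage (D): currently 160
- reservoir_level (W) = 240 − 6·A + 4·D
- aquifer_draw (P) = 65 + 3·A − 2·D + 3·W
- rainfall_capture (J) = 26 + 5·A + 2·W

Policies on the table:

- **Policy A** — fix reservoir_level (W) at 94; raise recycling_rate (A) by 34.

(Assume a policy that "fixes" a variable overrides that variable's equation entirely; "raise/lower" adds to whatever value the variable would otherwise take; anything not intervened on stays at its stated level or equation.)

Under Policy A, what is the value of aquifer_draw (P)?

Policy A (W := 94, A + 34):
  A = 92 + 34 = 126
  D = 160
  W = 94
  P = 65 + 3·126 − 2·160 + 3·94 = 405

405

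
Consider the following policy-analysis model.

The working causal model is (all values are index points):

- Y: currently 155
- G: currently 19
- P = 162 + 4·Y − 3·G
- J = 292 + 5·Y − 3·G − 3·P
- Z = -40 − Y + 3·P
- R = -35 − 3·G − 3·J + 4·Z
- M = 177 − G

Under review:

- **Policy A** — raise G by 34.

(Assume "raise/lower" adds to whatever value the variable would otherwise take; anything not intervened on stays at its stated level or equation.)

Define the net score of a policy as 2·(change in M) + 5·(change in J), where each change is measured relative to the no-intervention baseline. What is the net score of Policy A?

952

Baseline:
  Y = 155
  G = 19
  P = 162 + 4·155 − 3·19 = 725
  J = 292 + 5·155 − 3·19 − 3·725 = -1165
  M = 177 − 19 = 158
Policy A (G + 34):
  Y = 155
  G = 19 + 34 = 53
  P = 162 + 4·155 − 3·53 = 623
  J = 292 + 5·155 − 3·53 − 3·623 = -961
  M = 177 − 53 = 124
ΔM = 124 − 158 = -34; ΔJ = -961 − (-1165) = 204
Score = 2·(-34) + 5·204 = 952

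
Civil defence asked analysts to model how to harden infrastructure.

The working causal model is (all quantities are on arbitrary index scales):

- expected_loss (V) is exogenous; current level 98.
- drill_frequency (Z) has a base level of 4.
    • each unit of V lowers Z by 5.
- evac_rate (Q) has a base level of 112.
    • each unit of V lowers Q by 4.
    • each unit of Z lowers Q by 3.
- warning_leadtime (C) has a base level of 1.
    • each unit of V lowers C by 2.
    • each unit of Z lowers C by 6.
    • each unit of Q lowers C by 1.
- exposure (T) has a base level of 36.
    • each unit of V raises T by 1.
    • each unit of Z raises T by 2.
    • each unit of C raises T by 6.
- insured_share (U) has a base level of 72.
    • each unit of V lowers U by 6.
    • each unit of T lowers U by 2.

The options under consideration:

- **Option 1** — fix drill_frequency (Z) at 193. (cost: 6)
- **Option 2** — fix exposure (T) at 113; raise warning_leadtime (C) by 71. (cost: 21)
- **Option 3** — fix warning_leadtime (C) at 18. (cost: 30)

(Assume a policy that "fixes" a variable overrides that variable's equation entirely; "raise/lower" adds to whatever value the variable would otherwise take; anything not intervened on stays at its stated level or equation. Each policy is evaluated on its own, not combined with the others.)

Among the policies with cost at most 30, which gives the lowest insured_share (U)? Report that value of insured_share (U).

-742

Option 1 (Z := 193):
  V = 98
  Z = 193
  Q = 112 − 4·98 − 3·193 = -859
  C = 1 − 2·98 − 6·193 − (-859) = -494
  T = 36 + 98 + 2·193 + 6·(-494) = -2444
  U = 72 − 6·98 − 2·(-2444) = 4372
Option 2 (T := 113, C + 71):
  V = 98
  Z = 4 − 5·98 = -486
  Q = 112 − 4·98 − 3·(-486) = 1178
  C = 1 − 2·98 − 6·(-486) − 1178 (+71 from intervention) = 1614
  T = 113
  U = 72 − 6·98 − 2·113 = -742
Option 3 (C := 18):
  V = 98
  Z = 4 − 5·98 = -486
  Q = 112 − 4·98 − 3·(-486) = 1178
  C = 18
  T = 36 + 98 + 2·(-486) + 6·18 = -730
  U = 72 − 6·98 − 2·(-730) = 944
Comparing — Option 1: U=4372, Option 2: U=-742, Option 3: U=944. Lowest is -742 (Option 2).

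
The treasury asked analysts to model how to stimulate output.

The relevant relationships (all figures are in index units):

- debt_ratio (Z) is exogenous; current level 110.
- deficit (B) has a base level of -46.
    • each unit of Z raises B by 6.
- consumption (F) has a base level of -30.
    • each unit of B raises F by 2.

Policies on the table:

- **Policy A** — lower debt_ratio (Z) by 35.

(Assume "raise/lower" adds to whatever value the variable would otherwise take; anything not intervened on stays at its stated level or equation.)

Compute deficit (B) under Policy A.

Policy A (Z − 35):
  Z = 110 − 35 = 75
  B = -46 + 6·75 = 404

404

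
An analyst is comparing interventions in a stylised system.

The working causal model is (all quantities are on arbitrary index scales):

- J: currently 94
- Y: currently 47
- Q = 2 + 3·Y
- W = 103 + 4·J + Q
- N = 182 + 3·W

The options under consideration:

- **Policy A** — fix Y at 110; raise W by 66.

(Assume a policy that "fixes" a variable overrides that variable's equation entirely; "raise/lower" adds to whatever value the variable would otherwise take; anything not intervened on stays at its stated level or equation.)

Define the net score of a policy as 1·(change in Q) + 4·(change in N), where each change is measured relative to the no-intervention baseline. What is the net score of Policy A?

3249

Baseline:
  J = 94
  Y = 47
  Q = 2 + 3·47 = 143
  W = 103 + 4·94 + 143 = 622
  N = 182 + 3·622 = 2048
Policy A (Y := 110, W + 66):
  J = 94
  Y = 110
  Q = 2 + 3·110 = 332
  W = 103 + 4·94 + 332 (+66 from intervention) = 877
  N = 182 + 3·877 = 2813
ΔQ = 332 − 143 = 189; ΔN = 2813 − 2048 = 765
Score = 1·189 + 4·765 = 3249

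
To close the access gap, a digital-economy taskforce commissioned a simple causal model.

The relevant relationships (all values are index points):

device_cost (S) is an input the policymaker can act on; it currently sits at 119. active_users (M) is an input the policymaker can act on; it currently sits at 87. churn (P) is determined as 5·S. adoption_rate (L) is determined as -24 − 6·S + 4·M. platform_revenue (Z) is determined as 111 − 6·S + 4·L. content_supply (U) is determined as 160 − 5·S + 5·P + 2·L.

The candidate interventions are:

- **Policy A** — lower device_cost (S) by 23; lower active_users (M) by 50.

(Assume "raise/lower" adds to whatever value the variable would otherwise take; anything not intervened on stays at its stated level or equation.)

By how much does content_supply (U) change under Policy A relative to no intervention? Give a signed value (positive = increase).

Baseline:
  S = 119
  M = 87
  P = 0 + 5·119 = 595
  L = -24 − 6·119 + 4·87 = -390
  U = 160 − 5·119 + 5·595 + 2·(-390) = 1760
Policy A (S − 23, M − 50):
  S = 119 − 23 = 96
  M = 87 − 50 = 37
  P = 0 + 5·96 = 480
  L = -24 − 6·96 + 4·37 = -452
  U = 160 − 5·96 + 5·480 + 2·(-452) = 1176
Change in U: 1176 − 1760 = -584

-584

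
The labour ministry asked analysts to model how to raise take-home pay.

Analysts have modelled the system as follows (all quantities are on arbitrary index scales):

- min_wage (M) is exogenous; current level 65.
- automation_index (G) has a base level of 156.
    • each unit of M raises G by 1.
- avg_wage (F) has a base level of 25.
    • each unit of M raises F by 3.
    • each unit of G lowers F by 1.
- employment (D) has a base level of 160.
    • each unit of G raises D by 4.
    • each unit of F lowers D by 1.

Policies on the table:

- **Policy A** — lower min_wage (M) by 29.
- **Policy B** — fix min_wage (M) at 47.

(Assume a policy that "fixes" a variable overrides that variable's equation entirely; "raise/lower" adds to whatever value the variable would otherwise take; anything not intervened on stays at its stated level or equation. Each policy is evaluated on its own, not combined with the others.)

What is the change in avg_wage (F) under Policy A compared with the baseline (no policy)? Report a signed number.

-58

Baseline:
  M = 65
  G = 156 + 65 = 221
  F = 25 + 3·65 − 221 = -1
Policy A (M − 29):
  M = 65 − 29 = 36
  G = 156 + 36 = 192
  F = 25 + 3·36 − 192 = -59
Change in F: -59 − (-1) = -58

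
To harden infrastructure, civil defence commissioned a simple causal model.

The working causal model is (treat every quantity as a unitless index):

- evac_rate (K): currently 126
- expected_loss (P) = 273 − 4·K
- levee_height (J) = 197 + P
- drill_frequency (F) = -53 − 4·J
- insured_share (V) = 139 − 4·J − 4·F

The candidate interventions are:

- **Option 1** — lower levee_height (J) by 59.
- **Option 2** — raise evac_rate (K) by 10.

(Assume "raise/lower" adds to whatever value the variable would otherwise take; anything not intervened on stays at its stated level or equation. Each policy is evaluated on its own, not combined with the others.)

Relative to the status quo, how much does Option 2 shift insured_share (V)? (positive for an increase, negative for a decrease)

-480

Baseline:
  K = 126
  P = 273 − 4·126 = -231
  J = 197 + (-231) = -34
  F = -53 − 4·(-34) = 83
  V = 139 − 4·(-34) − 4·83 = -57
Option 2 (K + 10):
  K = 126 + 10 = 136
  P = 273 − 4·136 = -271
  J = 197 + (-271) = -74
  F = -53 − 4·(-74) = 243
  V = 139 − 4·(-74) − 4·243 = -537
Change in V: -537 − (-57) = -480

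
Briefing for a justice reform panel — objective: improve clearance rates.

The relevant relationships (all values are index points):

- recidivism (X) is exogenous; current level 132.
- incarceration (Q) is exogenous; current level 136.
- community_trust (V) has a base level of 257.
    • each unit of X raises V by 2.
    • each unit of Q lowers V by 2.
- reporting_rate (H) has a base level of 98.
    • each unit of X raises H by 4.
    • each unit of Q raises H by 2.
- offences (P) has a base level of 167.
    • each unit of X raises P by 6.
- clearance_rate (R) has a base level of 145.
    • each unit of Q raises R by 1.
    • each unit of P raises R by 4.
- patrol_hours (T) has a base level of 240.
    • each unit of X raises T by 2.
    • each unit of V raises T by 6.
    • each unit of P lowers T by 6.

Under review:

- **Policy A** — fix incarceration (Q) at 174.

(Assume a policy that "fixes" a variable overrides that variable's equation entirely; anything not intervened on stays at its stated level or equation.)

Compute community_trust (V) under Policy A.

Policy A (Q := 174):
  X = 132
  Q = 174
  V = 257 + 2·132 − 2·174 = 173

173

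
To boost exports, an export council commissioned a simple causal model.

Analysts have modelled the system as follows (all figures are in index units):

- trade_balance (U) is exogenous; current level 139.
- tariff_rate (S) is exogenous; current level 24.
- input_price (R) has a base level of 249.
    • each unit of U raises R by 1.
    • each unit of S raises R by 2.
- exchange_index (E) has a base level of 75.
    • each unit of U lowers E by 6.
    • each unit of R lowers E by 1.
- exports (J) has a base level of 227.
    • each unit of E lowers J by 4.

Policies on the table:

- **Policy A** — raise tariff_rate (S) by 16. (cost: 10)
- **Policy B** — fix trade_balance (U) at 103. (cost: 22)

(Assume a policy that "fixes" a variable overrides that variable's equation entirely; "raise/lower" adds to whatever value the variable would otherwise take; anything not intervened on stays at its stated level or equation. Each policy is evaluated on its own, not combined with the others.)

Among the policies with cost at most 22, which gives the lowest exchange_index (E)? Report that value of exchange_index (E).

Policy A (S + 16):
  U = 139
  S = 24 + 16 = 40
  R = 249 + 139 + 2·40 = 468
  E = 75 − 6·139 − 468 = -1227
Policy B (U := 103):
  U = 103
  S = 24
  R = 249 + 103 + 2·24 = 400
  E = 75 − 6·103 − 400 = -943
Comparing — Policy A: E=-1227, Policy B: E=-943. Lowest is -1227 (Policy A).

-1227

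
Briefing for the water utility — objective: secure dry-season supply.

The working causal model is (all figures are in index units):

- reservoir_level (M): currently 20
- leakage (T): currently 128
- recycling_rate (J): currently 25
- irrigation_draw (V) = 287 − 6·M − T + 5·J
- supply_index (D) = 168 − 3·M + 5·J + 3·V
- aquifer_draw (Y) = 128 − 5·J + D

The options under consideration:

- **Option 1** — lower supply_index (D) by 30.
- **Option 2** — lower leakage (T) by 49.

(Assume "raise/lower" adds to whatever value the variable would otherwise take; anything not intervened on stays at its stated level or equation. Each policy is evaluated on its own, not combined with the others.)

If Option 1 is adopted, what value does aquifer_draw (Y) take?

Option 1 (D − 30):
  M = 20
  T = 128
  J = 25
  V = 287 − 6·20 − 128 + 5·25 = 164
  D = 168 − 3·20 + 5·25 + 3·164 (−30 from intervention) = 695
  Y = 128 − 5·25 + 695 = 698

698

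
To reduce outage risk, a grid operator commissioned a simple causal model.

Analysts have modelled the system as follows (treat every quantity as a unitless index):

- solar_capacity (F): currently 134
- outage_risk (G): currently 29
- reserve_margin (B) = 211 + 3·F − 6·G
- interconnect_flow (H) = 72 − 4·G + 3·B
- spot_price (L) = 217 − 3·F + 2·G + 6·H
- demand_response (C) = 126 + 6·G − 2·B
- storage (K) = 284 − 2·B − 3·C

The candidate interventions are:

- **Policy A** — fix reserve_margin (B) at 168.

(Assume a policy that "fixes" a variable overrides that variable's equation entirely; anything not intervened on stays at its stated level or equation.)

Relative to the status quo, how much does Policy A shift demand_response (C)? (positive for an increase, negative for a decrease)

Baseline:
  F = 134
  G = 29
  B = 211 + 3·134 − 6·29 = 439
  C = 126 + 6·29 − 2·439 = -578
Policy A (B := 168):
  F = 134
  G = 29
  B = 168
  C = 126 + 6·29 − 2·168 = -36
Change in C: -36 − (-578) = 542

542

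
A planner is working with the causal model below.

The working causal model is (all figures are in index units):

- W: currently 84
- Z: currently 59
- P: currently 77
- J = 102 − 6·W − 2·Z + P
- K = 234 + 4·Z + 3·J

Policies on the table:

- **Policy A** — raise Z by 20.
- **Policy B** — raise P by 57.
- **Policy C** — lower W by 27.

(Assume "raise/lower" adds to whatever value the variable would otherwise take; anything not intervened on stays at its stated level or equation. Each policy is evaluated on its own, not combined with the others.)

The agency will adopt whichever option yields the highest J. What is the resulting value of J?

-281

Policy A (Z + 20):
  W = 84
  Z = 59 + 20 = 79
  P = 77
  J = 102 − 6·84 − 2·79 + 77 = -483
Policy B (P + 57):
  W = 84
  Z = 59
  P = 77 + 57 = 134
  J = 102 − 6·84 − 2·59 + 134 = -386
Policy C (W − 27):
  W = 84 − 27 = 57
  Z = 59
  P = 77
  J = 102 − 6·57 − 2·59 + 77 = -281
Comparing — Policy A: J=-483, Policy B: J=-386, Policy C: J=-281. Highest is -281 (Policy C).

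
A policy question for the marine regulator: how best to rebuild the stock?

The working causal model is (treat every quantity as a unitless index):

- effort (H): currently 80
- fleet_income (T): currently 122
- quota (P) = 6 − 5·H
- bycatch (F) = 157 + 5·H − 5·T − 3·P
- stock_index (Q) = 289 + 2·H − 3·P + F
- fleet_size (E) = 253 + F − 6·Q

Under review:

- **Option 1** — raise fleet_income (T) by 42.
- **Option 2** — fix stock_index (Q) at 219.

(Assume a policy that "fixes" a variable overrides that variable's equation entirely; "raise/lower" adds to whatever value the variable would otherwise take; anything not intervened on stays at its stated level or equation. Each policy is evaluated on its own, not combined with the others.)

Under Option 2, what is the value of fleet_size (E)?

Option 2 (Q := 219):
  H = 80
  T = 122
  P = 6 − 5·80 = -394
  F = 157 + 5·80 − 5·122 − 3·(-394) = 1129
  Q = 219
  E = 253 + 1129 − 6·219 = 68

68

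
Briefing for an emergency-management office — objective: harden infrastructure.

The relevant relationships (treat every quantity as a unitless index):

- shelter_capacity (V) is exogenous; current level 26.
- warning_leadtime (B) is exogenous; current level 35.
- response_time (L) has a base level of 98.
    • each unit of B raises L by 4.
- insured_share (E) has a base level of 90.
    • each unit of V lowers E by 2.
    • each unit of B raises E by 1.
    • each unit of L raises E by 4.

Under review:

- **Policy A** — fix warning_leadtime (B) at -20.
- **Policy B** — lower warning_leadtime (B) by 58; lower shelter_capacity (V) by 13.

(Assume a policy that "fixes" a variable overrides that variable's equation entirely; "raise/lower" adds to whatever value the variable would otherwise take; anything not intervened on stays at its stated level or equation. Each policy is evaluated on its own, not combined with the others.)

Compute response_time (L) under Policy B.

6

Policy B (B − 58, V − 13):
  B = 35 − 58 = -23
  L = 98 + 4·(-23) = 6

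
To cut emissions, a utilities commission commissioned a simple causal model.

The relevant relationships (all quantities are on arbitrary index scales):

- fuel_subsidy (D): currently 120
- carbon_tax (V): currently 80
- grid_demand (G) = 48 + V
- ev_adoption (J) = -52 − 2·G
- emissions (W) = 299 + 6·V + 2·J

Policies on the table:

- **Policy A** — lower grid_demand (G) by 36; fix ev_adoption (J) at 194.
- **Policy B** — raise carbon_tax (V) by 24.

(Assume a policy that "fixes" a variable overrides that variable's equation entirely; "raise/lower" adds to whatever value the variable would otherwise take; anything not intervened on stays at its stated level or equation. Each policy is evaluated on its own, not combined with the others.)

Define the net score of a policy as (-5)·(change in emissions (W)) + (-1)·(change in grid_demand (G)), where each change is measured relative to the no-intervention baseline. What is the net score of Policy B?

Baseline:
  V = 80
  G = 48 + 80 = 128
  J = -52 − 2·128 = -308
  W = 299 + 6·80 + 2·(-308) = 163
Policy B (V + 24):
  V = 80 + 24 = 104
  G = 48 + 104 = 152
  J = -52 − 2·152 = -356
  W = 299 + 6·104 + 2·(-356) = 211
ΔW = 211 − 163 = 48; ΔG = 152 − 128 = 24
Score = (-5)·48 + (-1)·24 = -264

-264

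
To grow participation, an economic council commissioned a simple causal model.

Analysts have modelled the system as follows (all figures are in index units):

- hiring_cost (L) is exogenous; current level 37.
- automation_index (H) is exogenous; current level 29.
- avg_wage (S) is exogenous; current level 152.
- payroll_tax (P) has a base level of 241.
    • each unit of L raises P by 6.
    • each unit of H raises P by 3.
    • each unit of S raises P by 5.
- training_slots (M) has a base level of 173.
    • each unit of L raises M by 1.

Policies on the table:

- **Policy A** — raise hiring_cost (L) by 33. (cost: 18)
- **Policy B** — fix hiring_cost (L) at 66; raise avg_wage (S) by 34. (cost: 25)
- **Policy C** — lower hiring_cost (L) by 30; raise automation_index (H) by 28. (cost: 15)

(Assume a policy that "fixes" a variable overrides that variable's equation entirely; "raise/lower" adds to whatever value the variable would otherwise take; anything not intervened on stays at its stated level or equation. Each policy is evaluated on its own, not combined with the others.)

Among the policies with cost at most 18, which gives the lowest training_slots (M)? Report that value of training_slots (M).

180

Policy A (L + 33):
  L = 37 + 33 = 70
  M = 173 + 70 = 243
Policy C (L − 30, H + 28):
  L = 37 − 30 = 7
  M = 173 + 7 = 180
Comparing — Policy A: M=243, Policy C: M=180. Lowest is 180 (Policy C).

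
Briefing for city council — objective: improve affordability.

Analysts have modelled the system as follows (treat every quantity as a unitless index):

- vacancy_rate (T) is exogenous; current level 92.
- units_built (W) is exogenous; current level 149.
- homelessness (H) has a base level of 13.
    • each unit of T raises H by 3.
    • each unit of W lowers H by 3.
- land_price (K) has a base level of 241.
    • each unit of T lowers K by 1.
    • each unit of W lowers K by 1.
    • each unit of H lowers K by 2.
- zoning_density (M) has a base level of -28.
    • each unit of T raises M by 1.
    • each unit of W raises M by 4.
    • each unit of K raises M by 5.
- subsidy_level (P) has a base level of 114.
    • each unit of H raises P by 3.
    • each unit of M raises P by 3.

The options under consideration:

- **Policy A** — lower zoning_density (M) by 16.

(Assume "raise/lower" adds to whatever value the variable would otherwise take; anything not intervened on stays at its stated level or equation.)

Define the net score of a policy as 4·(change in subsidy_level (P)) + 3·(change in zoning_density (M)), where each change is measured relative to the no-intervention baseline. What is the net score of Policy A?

-240

Baseline:
  T = 92
  W = 149
  H = 13 + 3·92 − 3·149 = -158
  K = 241 − 92 − 149 − 2·(-158) = 316
  M = -28 + 92 + 4·149 + 5·316 = 2240
  P = 114 + 3·(-158) + 3·2240 = 6360
Policy A (M − 16):
  T = 92
  W = 149
  H = 13 + 3·92 − 3·149 = -158
  K = 241 − 92 − 149 − 2·(-158) = 316
  M = -28 + 92 + 4·149 + 5·316 (−16 from intervention) = 2224
  P = 114 + 3·(-158) + 3·2224 = 6312
ΔP = 6312 − 6360 = -48; ΔM = 2224 − 2240 = -16
Score = 4·(-48) + 3·(-16) = -240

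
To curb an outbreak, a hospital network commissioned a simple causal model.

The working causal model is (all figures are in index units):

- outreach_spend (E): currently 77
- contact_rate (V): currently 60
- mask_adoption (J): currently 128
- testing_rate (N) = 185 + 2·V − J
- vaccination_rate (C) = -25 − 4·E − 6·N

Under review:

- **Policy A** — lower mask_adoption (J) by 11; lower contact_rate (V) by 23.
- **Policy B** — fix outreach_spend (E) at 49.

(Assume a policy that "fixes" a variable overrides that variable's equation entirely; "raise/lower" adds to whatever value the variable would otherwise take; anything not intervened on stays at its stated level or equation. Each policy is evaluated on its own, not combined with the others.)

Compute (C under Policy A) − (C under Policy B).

Policy A (J − 11, V − 23):
  E = 77
  V = 60 − 23 = 37
  J = 128 − 11 = 117
  N = 185 + 2·37 − 117 = 142
  C = -25 − 4·77 − 6·142 = -1185
Policy B (E := 49):
  E = 49
  V = 60
  J = 128
  N = 185 + 2·60 − 128 = 177
  C = -25 − 4·49 − 6·177 = -1283
C: -1185 − (-1283) = 98

98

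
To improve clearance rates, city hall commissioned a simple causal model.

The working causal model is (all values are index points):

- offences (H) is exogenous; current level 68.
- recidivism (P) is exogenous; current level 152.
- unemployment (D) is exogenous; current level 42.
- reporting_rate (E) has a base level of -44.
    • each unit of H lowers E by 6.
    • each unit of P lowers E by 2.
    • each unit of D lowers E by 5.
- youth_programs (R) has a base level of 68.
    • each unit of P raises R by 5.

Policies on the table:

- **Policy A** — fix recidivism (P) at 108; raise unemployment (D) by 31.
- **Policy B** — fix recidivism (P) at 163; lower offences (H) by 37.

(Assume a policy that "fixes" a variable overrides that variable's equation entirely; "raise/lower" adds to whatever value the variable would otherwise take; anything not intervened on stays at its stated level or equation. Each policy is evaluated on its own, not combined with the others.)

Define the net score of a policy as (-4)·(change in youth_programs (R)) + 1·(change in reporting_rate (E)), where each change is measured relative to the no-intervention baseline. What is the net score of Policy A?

Baseline:
  H = 68
  P = 152
  D = 42
  E = -44 − 6·68 − 2·152 − 5·42 = -966
  R = 68 + 5·152 = 828
Policy A (P := 108, D + 31):
  H = 68
  P = 108
  D = 42 + 31 = 73
  E = -44 − 6·68 − 2·108 − 5·73 = -1033
  R = 68 + 5·108 = 608
ΔR = 608 − 828 = -220; ΔE = -1033 − (-966) = -67
Score = (-4)·(-220) + 1·(-67) = 813

813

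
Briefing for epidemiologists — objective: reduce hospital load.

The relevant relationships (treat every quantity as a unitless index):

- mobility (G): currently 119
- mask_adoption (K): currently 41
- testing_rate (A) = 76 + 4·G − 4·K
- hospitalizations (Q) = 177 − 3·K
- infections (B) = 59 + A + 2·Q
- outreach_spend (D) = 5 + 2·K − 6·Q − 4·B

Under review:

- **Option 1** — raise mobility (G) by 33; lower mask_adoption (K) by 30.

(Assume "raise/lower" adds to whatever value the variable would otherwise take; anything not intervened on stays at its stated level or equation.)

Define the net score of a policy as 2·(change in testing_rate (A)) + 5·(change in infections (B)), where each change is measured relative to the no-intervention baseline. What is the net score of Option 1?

2664

Baseline:
  G = 119
  K = 41
  A = 76 + 4·119 − 4·41 = 388
  Q = 177 − 3·41 = 54
  B = 59 + 388 + 2·54 = 555
Option 1 (G + 33, K − 30):
  G = 119 + 33 = 152
  K = 41 − 30 = 11
  A = 76 + 4·152 − 4·11 = 640
  Q = 177 − 3·11 = 144
  B = 59 + 640 + 2·144 = 987
ΔA = 640 − 388 = 252; ΔB = 987 − 555 = 432
Score = 2·252 + 5·432 = 2664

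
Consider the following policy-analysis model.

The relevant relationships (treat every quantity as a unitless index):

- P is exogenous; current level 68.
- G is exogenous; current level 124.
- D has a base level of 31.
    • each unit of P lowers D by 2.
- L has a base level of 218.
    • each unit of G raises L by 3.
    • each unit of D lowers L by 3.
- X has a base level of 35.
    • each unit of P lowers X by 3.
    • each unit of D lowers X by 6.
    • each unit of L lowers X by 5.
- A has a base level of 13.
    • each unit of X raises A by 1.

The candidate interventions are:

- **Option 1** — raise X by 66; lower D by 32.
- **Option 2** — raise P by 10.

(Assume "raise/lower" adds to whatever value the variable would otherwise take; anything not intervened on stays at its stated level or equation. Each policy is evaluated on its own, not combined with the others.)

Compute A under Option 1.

Option 1 (X + 66, D − 32):
  P = 68
  G = 124
  D = 31 − 2·68 (−32 from intervention) = -137
  L = 218 + 3·124 − 3·(-137) = 1001
  X = 35 − 3·68 − 6·(-137) − 5·1001 (+66 from intervention) = -4286
  A = 13 + (-4286) = -4273

-4273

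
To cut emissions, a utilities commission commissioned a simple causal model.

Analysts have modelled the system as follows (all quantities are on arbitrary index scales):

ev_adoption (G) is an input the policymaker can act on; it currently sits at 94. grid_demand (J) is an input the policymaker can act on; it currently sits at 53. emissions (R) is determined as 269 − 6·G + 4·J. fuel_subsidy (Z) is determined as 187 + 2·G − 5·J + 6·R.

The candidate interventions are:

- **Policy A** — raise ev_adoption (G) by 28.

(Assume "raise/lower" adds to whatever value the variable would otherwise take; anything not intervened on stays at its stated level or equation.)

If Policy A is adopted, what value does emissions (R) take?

-251

Policy A (G + 28):
  G = 94 + 28 = 122
  J = 53
  R = 269 − 6·122 + 4·53 = -251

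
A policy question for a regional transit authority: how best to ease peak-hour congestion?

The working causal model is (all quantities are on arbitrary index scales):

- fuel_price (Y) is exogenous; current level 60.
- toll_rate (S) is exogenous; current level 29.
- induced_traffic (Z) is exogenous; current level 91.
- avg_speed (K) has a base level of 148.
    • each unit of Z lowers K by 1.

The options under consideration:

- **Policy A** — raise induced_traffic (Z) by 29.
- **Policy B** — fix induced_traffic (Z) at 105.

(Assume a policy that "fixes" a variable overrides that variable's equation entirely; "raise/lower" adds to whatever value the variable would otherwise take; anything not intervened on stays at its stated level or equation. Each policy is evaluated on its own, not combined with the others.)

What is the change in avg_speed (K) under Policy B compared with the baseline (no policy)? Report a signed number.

-14

Baseline:
  Z = 91
  K = 148 − 91 = 57
Policy B (Z := 105):
  Z = 105
  K = 148 − 105 = 43
Change in K: 43 − 57 = -14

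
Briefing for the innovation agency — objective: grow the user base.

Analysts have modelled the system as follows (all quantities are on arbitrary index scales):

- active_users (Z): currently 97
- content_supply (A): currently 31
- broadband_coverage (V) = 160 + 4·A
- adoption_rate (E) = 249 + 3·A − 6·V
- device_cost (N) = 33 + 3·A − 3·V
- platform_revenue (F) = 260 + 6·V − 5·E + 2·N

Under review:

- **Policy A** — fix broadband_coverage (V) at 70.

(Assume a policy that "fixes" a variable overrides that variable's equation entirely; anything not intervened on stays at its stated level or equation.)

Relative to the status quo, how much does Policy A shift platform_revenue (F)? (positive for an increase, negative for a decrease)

-6420

Baseline:
  A = 31
  V = 160 + 4·31 = 284
  E = 249 + 3·31 − 6·284 = -1362
  N = 33 + 3·31 − 3·284 = -726
  F = 260 + 6·284 − 5·(-1362) + 2·(-726) = 7322
Policy A (V := 70):
  A = 31
  V = 70
  E = 249 + 3·31 − 6·70 = -78
  N = 33 + 3·31 − 3·70 = -84
  F = 260 + 6·70 − 5·(-78) + 2·(-84) = 902
Change in F: 902 − 7322 = -6420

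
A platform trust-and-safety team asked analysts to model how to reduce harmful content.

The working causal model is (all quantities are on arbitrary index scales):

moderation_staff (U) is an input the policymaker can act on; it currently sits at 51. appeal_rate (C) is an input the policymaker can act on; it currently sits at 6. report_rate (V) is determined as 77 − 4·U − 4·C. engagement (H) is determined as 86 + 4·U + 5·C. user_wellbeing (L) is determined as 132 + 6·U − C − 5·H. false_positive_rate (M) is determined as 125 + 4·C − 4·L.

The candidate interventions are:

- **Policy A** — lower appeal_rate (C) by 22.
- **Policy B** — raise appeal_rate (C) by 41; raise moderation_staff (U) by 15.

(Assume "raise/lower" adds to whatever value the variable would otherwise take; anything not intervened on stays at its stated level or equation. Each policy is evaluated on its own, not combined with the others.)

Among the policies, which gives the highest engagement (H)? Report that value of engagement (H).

Policy A (C − 22):
  U = 51
  C = 6 − 22 = -16
  H = 86 + 4·51 + 5·(-16) = 210
Policy B (C + 41, U + 15):
  U = 51 + 15 = 66
  C = 6 + 41 = 47
  H = 86 + 4·66 + 5·47 = 585
Comparing — Policy A: H=210, Policy B: H=585. Highest is 585 (Policy B).

585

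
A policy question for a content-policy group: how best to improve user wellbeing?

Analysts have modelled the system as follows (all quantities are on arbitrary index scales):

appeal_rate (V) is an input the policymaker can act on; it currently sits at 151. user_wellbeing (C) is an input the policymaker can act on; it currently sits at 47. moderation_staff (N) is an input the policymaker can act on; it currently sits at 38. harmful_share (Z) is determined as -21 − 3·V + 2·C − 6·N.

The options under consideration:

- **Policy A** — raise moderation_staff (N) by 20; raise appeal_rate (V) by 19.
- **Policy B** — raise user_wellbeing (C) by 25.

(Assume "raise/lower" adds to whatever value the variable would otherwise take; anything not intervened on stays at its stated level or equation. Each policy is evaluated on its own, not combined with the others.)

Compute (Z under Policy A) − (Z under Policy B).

Policy A (N + 20, V + 19):
  V = 151 + 19 = 170
  C = 47
  N = 38 + 20 = 58
  Z = -21 − 3·170 + 2·47 − 6·58 = -785
Policy B (C + 25):
  V = 151
  C = 47 + 25 = 72
  N = 38
  Z = -21 − 3·151 + 2·72 − 6·38 = -558
Z: -785 − (-558) = -227

-227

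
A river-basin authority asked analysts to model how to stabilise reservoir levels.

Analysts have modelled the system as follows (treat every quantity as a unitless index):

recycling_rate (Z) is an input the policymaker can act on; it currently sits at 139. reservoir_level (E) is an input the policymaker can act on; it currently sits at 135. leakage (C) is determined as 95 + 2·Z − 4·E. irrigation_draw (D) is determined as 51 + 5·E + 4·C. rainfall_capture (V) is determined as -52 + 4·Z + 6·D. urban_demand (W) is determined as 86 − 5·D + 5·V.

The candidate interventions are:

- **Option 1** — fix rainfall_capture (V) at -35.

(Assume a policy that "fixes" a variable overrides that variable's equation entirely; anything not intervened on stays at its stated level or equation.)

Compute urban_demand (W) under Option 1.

Option 1 (V := -35):
  Z = 139
  E = 135
  C = 95 + 2·139 − 4·135 = -167
  D = 51 + 5·135 + 4·(-167) = 58
  V = -35
  W = 86 − 5·58 + 5·(-35) = -379

-379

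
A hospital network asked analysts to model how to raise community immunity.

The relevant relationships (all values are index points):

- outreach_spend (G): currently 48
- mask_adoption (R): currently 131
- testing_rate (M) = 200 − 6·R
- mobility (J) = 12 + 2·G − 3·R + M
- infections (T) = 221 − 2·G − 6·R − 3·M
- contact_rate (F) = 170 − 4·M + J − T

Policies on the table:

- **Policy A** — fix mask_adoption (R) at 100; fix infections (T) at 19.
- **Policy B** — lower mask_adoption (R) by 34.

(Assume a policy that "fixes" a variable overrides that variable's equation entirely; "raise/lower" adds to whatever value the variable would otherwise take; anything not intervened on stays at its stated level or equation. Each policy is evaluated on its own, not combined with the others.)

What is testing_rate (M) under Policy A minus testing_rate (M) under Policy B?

Policy A (R := 100, T := 19):
  R = 100
  M = 200 − 6·100 = -400
Policy B (R − 34):
  R = 131 − 34 = 97
  M = 200 − 6·97 = -382
M: -400 − (-382) = -18

-18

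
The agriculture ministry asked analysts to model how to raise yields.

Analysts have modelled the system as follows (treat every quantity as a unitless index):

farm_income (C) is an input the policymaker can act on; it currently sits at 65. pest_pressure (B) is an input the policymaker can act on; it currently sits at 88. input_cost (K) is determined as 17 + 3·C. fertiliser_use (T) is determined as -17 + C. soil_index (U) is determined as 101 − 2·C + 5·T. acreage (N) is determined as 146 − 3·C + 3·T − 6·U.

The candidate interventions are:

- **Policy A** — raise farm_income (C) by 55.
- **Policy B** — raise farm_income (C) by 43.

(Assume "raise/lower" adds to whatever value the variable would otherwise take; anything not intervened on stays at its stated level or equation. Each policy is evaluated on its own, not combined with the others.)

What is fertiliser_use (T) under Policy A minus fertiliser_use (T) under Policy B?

Policy A (C + 55):
  C = 65 + 55 = 120
  T = -17 + 120 = 103
Policy B (C + 43):
  C = 65 + 43 = 108
  T = -17 + 108 = 91
T: 103 − 91 = 12

12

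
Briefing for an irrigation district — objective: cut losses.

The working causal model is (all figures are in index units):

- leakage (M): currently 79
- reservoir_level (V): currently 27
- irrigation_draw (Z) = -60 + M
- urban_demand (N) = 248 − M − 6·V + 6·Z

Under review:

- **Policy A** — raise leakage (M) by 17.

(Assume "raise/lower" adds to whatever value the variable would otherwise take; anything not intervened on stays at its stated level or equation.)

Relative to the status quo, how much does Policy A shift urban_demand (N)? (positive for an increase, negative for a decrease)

Baseline:
  M = 79
  V = 27
  Z = -60 + 79 = 19
  N = 248 − 79 − 6·27 + 6·19 = 121
Policy A (M + 17):
  M = 79 + 17 = 96
  V = 27
  Z = -60 + 96 = 36
  N = 248 − 96 − 6·27 + 6·36 = 206
Change in N: 206 − 121 = 85

85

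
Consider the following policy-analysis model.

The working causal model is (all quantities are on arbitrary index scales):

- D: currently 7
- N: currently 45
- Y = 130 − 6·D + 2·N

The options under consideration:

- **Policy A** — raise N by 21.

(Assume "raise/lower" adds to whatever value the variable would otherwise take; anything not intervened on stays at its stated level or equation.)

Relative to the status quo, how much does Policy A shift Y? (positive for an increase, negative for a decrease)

Baseline:
  D = 7
  N = 45
  Y = 130 − 6·7 + 2·45 = 178
Policy A (N + 21):
  D = 7
  N = 45 + 21 = 66
  Y = 130 − 6·7 + 2·66 = 220
Change in Y: 220 − 178 = 42

42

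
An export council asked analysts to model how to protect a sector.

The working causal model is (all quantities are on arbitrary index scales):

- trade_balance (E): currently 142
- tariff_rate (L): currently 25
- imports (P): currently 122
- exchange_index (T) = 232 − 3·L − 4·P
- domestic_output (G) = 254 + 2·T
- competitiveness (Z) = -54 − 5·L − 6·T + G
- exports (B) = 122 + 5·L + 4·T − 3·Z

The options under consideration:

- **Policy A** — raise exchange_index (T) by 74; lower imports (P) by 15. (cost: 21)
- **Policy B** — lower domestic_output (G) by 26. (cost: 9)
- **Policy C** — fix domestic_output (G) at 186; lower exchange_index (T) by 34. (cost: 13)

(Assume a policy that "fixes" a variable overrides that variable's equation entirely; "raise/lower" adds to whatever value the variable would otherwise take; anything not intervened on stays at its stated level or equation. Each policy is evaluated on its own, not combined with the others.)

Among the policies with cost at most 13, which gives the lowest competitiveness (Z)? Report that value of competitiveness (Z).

1373

Policy B (G − 26):
  L = 25
  P = 122
  T = 232 − 3·25 − 4·122 = -331
  G = 254 + 2·(-331) (−26 from intervention) = -434
  Z = -54 − 5·25 − 6·(-331) + (-434) = 1373
Policy C (G := 186, T − 34):
  L = 25
  P = 122
  T = 232 − 3·25 − 4·122 (−34 from intervention) = -365
  G = 186
  Z = -54 − 5·25 − 6·(-365) + 186 = 2197
Comparing — Policy B: Z=1373, Policy C: Z=2197. Lowest is 1373 (Policy B).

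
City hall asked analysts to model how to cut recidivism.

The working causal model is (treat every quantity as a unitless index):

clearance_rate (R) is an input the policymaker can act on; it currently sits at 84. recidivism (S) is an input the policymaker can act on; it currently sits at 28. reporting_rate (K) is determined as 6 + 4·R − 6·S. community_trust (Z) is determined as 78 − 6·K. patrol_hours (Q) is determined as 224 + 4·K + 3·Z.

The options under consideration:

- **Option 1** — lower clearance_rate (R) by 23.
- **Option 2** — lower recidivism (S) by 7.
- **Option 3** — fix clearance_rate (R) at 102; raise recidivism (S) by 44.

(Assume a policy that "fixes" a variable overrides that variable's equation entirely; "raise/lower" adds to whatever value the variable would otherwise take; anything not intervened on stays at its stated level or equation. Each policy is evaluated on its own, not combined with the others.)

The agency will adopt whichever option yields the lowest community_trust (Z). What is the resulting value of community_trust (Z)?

Option 1 (R − 23):
  R = 84 − 23 = 61
  S = 28
  K = 6 + 4·61 − 6·28 = 82
  Z = 78 − 6·82 = -414
Option 2 (S − 7):
  R = 84
  S = 28 − 7 = 21
  K = 6 + 4·84 − 6·21 = 216
  Z = 78 − 6·216 = -1218
Option 3 (R := 102, S + 44):
  R = 102
  S = 28 + 44 = 72
  K = 6 + 4·102 − 6·72 = -18
  Z = 78 − 6·(-18) = 186
Comparing — Option 1: Z=-414, Option 2: Z=-1218, Option 3: Z=186. Lowest is -1218 (Option 2).

-1218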